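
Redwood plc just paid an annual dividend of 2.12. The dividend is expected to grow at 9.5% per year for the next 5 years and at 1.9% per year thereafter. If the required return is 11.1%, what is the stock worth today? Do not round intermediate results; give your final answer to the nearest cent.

31.99

D_1 = 2.32140
D_2 = 2.54193
D_3 = 2.78342
D_4 = 3.04784
D_5 = 3.33739
Terminal value at year 5: TV = D_5×(1+g_2)/(r−g_2) = 3.40080/0.092 = 36.96518
P_0 = D_1/(1+r)^1 + D_2/(1+r)^2 + D_3/(1+r)^3 + D_4/(1+r)^4 + D_5/(1+r)^5 + TV/(1+r)^5
    = 2.08947 + 2.05938 + 2.02972 + 2.00049 + 1.97168 + 21.83849 = 31.98922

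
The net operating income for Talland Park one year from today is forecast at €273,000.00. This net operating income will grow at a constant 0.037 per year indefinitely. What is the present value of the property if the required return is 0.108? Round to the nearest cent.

€3845070.42

Growing perpetuity: P = D₁ / (r − g) = €273,000.0000 / (0.108 − 0.037) = €3,845,070.42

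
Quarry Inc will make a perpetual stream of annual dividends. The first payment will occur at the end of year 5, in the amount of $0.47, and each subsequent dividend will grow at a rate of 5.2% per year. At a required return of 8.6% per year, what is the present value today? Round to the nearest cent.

Value at end of year 4: C₁ / (r − g) = $0.47 / (0.086 − 0.052) = $13.8235
Discount to today: PV = $13.8235 / (1 + 0.086)^4 = $13.8235 / 1.390975 = $9.94

$9.94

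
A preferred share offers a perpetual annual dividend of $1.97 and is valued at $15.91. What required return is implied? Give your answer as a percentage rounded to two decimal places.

P = C/r ⇒ r = C/P = $1.97/$15.91 = 0.123821

12.38%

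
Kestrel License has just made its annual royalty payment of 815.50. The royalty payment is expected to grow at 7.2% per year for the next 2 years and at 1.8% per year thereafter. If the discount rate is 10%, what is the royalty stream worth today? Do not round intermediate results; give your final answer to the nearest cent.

11184.54

D_1 = 874.21600
D_2 = 937.15955
Terminal value at year 2: TV = D_2×(1+g_2)/(r−g_2) = 954.02842/0.082 = 11634.49297
P_0 = D_1/(1+r)^1 + D_2/(1+r)^2 + TV/(1+r)^2
    = 794.74182 + 774.51203 + 9615.28345 = 11184.53729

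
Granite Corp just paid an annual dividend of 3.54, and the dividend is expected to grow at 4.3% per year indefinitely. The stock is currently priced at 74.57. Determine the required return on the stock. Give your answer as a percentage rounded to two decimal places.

D₁ = 3.54 × 1.043 = 3.6922
P = D₁/(r − g) ⇒ r = D₁/P + g = 3.6922/74.57 + 0.043 = 0.049513 + 0.043 = 0.092513

9.25%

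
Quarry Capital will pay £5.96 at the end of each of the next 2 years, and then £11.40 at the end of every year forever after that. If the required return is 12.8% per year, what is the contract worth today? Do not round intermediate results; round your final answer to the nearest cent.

PV of 2-year annuity: £5.96 × [1 − (1+0.128)^−2] / 0.128 = 9.96781
Perpetuity value at year 2: £11.40 / 0.128 = 89.06250
PV of perpetuity: 89.06250 / (1+0.128)^2 = 69.99656
Total PV = 9.96781 + 69.99656 = 79.96437

£79.96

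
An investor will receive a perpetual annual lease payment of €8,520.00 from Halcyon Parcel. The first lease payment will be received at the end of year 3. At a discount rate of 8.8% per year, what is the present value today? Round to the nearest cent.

Value at end of year 2: C / r = €8,520.00 / 0.088 = €96,818.1818
Discount to today: PV = €96,818.1818 / (1 + 0.088)^2 = €96,818.1818 / 1.183744 = €81,789.80

€81789.80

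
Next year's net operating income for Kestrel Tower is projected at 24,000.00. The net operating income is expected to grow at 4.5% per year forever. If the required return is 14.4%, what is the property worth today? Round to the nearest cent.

242424.24

Growing perpetuity: P = D₁ / (r − g) = 24,000.0000 / (0.144 − 0.045) = 242,424.24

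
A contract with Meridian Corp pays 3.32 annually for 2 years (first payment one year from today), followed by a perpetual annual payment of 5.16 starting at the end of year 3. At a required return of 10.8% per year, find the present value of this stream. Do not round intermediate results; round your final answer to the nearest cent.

44.62

PV of 2-year annuity: 3.32 × [1 − (1+0.108)^−2] / 0.108 = 5.70071
Perpetuity value at year 2: 5.16 / 0.108 = 47.77778
PV of perpetuity: 47.77778 / (1+0.108)^2 = 38.91763
Total PV = 5.70071 + 38.91763 = 44.61835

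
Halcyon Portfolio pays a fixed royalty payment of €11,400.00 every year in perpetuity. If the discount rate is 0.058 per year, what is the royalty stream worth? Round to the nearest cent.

€196551.72

Level perpetuity: PV = C / r = €11,400.00 / 0.058 = €196,551.72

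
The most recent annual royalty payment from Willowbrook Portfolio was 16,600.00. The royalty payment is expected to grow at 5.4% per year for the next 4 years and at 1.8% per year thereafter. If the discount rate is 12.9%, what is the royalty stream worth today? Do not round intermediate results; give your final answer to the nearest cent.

171724.15

D_1 = 17496.40000
D_2 = 18441.20560
D_3 = 19437.03070
D_4 = 20486.63036
Terminal value at year 4: TV = D_4×(1+g_2)/(r−g_2) = 20855.38971/0.111 = 187886.39376
P_0 = D_1/(1+r)^1 + D_2/(1+r)^2 + D_3/(1+r)^3 + D_4/(1+r)^4 + TV/(1+r)^4
    = 15497.25421 + 14467.76434 + 13506.66396 + 12609.40993 + 115643.05685 = 171724.14928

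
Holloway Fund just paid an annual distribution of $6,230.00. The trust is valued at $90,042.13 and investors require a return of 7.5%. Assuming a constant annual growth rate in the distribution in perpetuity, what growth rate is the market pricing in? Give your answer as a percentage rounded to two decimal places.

0.54%

P = D₀(1+g)/(r−g) ⇒ P(r−g) = D₀(1+g) ⇒ g(P+D₀) = P·r − D₀
g = (P·r − D₀)/(P + D₀) = ($90,042.13×0.075 − $6,230.00) / ($90,042.13 + $6,230.00) = 0.005434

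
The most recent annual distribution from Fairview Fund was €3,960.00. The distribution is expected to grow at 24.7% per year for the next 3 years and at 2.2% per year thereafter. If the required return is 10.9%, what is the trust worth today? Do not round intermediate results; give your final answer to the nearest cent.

D_1 = 4938.12000
D_2 = 6157.83564
D_3 = 7678.82104
Terminal value at year 3: TV = D_3×(1+g_2)/(r−g_2) = 7847.75511/0.087 = 90204.08168
P_0 = D_1/(1+r)^1 + D_2/(1+r)^2 + D_3/(1+r)^3 + TV/(1+r)^3
    = 4452.76826 + 5006.85484 + 5629.88998 + 66135.02942 = 81224.54250

€81224.54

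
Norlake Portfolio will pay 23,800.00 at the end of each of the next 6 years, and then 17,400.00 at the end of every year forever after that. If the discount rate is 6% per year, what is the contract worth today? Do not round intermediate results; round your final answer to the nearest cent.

321470.88

PV of 6-year annuity: 23,800.00 × [1 − (1+0.06)^−6] / 0.06 = 117032.31896
Perpetuity value at year 6: 17,400.00 / 0.06 = 290000.00000
PV of perpetuity: 290000.00000 / (1+0.06)^6 = 204438.55673
Total PV = 117032.31896 + 204438.55673 = 321470.87569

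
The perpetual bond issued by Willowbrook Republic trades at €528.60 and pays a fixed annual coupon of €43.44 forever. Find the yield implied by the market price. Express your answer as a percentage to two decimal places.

P = C/r ⇒ r = C/P = €43.44/€528.60 = 0.082179

8.22%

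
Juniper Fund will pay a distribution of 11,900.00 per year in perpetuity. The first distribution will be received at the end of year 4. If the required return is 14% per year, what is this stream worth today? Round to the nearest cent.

Value at end of year 3: C / r = 11,900.00 / 0.14 = 85,000.0000
Discount to today: PV = 85,000.0000 / (1 + 0.14)^3 = 85,000.0000 / 1.481544 = 57,372.58

57372.58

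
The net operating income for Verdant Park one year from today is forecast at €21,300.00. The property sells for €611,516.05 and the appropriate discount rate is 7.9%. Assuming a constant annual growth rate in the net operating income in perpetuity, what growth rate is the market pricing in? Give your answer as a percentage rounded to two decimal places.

P = D₁/(r−g) ⇒ g = r − D₁/P = 0.079 − €21,300.00/€611,516.05 = 0.044169

4.42%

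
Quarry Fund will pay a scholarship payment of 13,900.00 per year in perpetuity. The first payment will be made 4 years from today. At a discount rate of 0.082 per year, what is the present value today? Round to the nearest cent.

133819.43

Value at end of year 3: C / r = 13,900.00 / 0.082 = 169,512.1951
Discount to today: PV = 169,512.1951 / (1 + 0.082)^3 = 169,512.1951 / 1.266723 = 133,819.43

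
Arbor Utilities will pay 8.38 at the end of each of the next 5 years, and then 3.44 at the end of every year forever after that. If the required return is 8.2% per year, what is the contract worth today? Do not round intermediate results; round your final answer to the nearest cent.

PV of 5-year annuity: 8.38 × [1 − (1+0.082)^−5] / 0.082 = 33.28328
Perpetuity value at year 5: 3.44 / 0.082 = 41.95122
PV of perpetuity: 41.95122 / (1+0.082)^5 = 28.28839
Total PV = 33.28328 + 28.28839 = 61.57167

61.57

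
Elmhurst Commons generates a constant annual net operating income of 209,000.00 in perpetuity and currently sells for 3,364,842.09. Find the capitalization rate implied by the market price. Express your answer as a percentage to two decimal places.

P = C/r ⇒ r = C/P = 209,000.00/3,364,842.09 = 0.062113

6.21%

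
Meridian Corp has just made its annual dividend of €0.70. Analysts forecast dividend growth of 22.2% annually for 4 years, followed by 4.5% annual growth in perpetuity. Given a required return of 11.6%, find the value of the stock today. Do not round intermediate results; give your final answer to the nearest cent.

D_1 = 0.85540
D_2 = 1.04530
D_3 = 1.27736
D_4 = 1.56093
Terminal value at year 4: TV = D_4×(1+g_2)/(r−g_2) = 1.63117/0.071 = 22.97422
P_0 = D_1/(1+r)^1 + D_2/(1+r)^2 + D_3/(1+r)^3 + D_4/(1+r)^4 + TV/(1+r)^4
    = 0.76649 + 0.83929 + 0.91901 + 1.00630 + 14.81099 = 18.34207

€18.34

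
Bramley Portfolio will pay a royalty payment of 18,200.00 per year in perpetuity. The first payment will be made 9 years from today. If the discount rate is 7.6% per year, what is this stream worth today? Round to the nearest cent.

Value at end of year 8: C / r = 18,200.00 / 0.076 = 239,473.6842
Discount to today: PV = 239,473.6842 / (1 + 0.076)^8 = 239,473.6842 / 1.796794 = 133,278.36

133278.36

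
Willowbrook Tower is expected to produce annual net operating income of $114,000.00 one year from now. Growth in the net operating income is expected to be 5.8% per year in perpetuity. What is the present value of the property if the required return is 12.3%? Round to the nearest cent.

$1753846.15

Growing perpetuity: P = D₁ / (r − g) = $114,000.0000 / (0.123 − 0.058) = $1,753,846.15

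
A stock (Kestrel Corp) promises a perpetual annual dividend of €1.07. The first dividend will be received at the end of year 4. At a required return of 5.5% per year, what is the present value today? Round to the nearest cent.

Value at end of year 3: C / r = €1.07 / 0.055 = €19.4545
Discount to today: PV = €19.4545 / (1 + 0.055)^3 = €19.4545 / 1.174241 = €16.57

€16.57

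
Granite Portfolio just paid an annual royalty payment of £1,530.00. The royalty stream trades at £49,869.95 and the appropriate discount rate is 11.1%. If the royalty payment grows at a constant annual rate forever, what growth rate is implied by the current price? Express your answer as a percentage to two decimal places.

7.79%

P = D₀(1+g)/(r−g) ⇒ P(r−g) = D₀(1+g) ⇒ g(P+D₀) = P·r − D₀
g = (P·r − D₀)/(P + D₀) = (£49,869.95×0.111 − £1,530.00) / (£49,869.95 + £1,530.00) = 0.077929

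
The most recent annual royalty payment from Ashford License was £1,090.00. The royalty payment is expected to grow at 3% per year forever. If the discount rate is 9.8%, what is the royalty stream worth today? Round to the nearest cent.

D₁ = D₀ × (1 + g) = £1,090.00 × 1.03 = £1,122.7000
Growing perpetuity: P = D₁ / (r − g) = £1,122.7000 / (0.098 − 0.03) = £16,510.29

£16510.29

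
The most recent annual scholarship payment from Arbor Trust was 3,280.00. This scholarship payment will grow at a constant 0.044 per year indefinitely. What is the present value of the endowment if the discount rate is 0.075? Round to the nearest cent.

D₁ = D₀ × (1 + g) = 3,280.00 × 1.044 = 3,424.3200
Growing perpetuity: P = D₁ / (r − g) = 3,424.3200 / (0.075 − 0.044) = 110,461.94

110461.94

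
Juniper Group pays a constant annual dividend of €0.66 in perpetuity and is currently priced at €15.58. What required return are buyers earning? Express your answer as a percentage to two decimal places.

4.24%

P = C/r ⇒ r = C/P = €0.66/€15.58 = 0.042362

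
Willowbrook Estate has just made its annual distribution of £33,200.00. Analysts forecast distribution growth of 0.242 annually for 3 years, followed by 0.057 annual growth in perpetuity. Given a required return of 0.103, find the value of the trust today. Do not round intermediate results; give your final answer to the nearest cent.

D_1 = 41234.40000
D_2 = 51213.12480
D_3 = 63606.70100
Terminal value at year 3: TV = D_3×(1+g_2)/(r−g_2) = 67232.28296/0.046 = 1461571.36867
P_0 = D_1/(1+r)^1 + D_2/(1+r)^2 + D_3/(1+r)^3 + TV/(1+r)^3
    = 37383.86219 + 42094.97447 + 47399.78087 + 1089164.52993 = 1216043.14747

£1216043.15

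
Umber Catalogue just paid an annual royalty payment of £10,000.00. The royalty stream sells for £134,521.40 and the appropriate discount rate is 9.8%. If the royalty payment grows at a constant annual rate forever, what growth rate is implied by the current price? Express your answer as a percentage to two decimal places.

P = D₀(1+g)/(r−g) ⇒ P(r−g) = D₀(1+g) ⇒ g(P+D₀) = P·r − D₀
g = (P·r − D₀)/(P + D₀) = (£134,521.40×0.098 − £10,000.00) / (£134,521.40 + £10,000.00) = 0.022025

2.20%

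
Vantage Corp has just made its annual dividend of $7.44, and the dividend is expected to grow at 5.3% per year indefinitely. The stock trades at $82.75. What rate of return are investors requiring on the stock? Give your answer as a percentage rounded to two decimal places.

D₁ = $7.44 × 1.053 = $7.8343
P = D₁/(r − g) ⇒ r = D₁/P + g = $7.8343/$82.75 + 0.053 = 0.094675 + 0.053 = 0.147675

14.77%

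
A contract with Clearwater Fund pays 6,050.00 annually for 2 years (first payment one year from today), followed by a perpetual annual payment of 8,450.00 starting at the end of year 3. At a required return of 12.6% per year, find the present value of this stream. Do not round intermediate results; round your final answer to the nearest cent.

63039.12

PV of 2-year annuity: 6,050.00 × [1 − (1+0.126)^−2] / 0.126 = 10144.76179
Perpetuity value at year 2: 8,450.00 / 0.126 = 67063.49206
PV of perpetuity: 67063.49206 / (1+0.126)^2 = 52894.36196
Total PV = 10144.76179 + 52894.36196 = 63039.12375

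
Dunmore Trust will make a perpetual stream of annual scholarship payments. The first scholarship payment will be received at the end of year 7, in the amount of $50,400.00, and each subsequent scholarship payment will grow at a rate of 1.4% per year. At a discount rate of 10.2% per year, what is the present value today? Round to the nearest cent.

$319785.15

Value at end of year 6: C₁ / (r − g) = $50,400.00 / (0.102 − 0.014) = $572,727.2727
Discount to today: PV = $572,727.2727 / (1 + 0.102)^6 = $572,727.2727 / 1.790975 = $319,785.15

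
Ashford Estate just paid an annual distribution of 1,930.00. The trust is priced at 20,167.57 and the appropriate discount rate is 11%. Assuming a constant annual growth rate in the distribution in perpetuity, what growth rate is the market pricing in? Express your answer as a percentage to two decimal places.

1.31%

P = D₀(1+g)/(r−g) ⇒ P(r−g) = D₀(1+g) ⇒ g(P+D₀) = P·r − D₀
g = (P·r − D₀)/(P + D₀) = (20,167.57×0.11 − 1,930.00) / (20,167.57 + 1,930.00) = 0.013053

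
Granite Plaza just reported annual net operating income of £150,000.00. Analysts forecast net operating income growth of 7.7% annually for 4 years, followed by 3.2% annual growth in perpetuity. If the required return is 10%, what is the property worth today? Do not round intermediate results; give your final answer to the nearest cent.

D_1 = 161550.00000
D_2 = 173989.35000
D_3 = 187386.52995
D_4 = 201815.29276
Terminal value at year 4: TV = D_4×(1+g_2)/(r−g_2) = 208273.38212/0.068 = 3062843.85477
P_0 = D_1/(1+r)^1 + D_2/(1+r)^2 + D_3/(1+r)^3 + D_4/(1+r)^4 + TV/(1+r)^4
    = 146863.63636 + 143792.85124 + 140786.27344 + 137842.56045 + 2091963.56449 = 2661248.88599

£2661248.89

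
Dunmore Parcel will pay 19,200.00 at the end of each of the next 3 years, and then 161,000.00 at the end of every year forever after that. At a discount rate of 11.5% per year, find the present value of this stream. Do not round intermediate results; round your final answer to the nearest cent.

1056472.57

PV of 3-year annuity: 19,200.00 × [1 − (1+0.115)^−3] / 0.115 = 46514.29222
Perpetuity value at year 3: 161,000.00 / 0.115 = 1400000.00000
PV of perpetuity: 1400000.00000 / (1+0.115)^3 = 1009958.27880
Total PV = 46514.29222 + 1009958.27880 = 1056472.57102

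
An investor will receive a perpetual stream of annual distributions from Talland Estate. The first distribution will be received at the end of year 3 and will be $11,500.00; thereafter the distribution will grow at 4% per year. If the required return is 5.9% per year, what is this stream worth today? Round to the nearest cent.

Value at end of year 2: C₁ / (r − g) = $11,500.00 / (0.059 − 0.04) = $605,263.1579
Discount to today: PV = $605,263.1579 / (1 + 0.059)^2 = $605,263.1579 / 1.121481 = $539,699.88

$539699.88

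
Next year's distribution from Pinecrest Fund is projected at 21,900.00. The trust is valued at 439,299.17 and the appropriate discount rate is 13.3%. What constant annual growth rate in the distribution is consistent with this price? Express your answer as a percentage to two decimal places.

P = D₁/(r−g) ⇒ g = r − D₁/P = 0.133 − 21,900.00/439,299.17 = 0.083148

8.31%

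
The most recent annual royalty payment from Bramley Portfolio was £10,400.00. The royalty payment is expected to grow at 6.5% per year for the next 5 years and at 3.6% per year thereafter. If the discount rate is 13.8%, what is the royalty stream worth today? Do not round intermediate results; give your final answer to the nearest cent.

£118636.75

D_1 = 11076.00000
D_2 = 11795.94000
D_3 = 12562.67610
D_4 = 13379.25005
D_5 = 14248.90130
Terminal value at year 5: TV = D_5×(1+g_2)/(r−g_2) = 14761.86175/0.102 = 144724.13477
P_0 = D_1/(1+r)^1 + D_2/(1+r)^2 + D_3/(1+r)^3 + D_4/(1+r)^4 + D_5/(1+r)^5 + TV/(1+r)^5
    = 9732.86467 + 9108.52450 + 8524.23426 + 7977.42486 + 7465.69198 + 75828.00875 = 118636.74902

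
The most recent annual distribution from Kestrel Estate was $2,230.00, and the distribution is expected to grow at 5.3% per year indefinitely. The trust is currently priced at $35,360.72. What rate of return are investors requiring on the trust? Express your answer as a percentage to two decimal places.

11.94%

D₁ = $2,230.00 × 1.053 = $2,348.1900
P = D₁/(r − g) ⇒ r = D₁/P + g = $2,348.1900/$35,360.72 + 0.053 = 0.066407 + 0.053 = 0.119407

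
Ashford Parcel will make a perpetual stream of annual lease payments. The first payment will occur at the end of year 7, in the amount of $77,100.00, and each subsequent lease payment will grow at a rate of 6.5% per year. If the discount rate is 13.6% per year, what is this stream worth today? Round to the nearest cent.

Value at end of year 6: C₁ / (r − g) = $77,100.00 / (0.136 − 0.065) = $1,085,915.4930
Discount to today: PV = $1,085,915.4930 / (1 + 0.136)^6 = $1,085,915.4930 / 2.149166 = $505,272.94

$505272.94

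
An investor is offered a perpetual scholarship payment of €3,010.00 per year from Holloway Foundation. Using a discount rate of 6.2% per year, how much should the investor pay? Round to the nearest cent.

€48548.39

Level perpetuity: PV = C / r = €3,010.00 / 0.062 = €48,548.39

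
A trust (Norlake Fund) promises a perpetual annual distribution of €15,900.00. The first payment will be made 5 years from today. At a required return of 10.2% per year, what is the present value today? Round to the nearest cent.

€105698.93

Value at end of year 4: C / r = €15,900.00 / 0.102 = €155,882.3529
Discount to today: PV = €155,882.3529 / (1 + 0.102)^4 = €155,882.3529 / 1.474777 = €105,698.93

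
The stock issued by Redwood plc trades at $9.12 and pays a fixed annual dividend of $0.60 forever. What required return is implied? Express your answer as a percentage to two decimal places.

6.58%

P = C/r ⇒ r = C/P = $0.60/$9.12 = 0.065789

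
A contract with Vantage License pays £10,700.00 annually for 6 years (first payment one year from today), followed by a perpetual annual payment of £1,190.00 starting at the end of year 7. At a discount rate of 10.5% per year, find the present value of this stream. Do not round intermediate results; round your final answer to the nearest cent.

£52151.96

PV of 6-year annuity: £10,700.00 × [1 − (1+0.105)^−6] / 0.105 = 45926.31945
Perpetuity value at year 6: £1,190.00 / 0.105 = 11333.33333
PV of perpetuity: 11333.33333 / (1+0.105)^6 = 6225.63986
Total PV = 45926.31945 + 6225.63986 = 52151.95931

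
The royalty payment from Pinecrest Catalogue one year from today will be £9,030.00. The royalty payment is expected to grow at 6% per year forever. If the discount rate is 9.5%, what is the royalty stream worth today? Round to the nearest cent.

Growing perpetuity: P = D₁ / (r − g) = £9,030.0000 / (0.095 − 0.06) = £258,000.00

£258000.00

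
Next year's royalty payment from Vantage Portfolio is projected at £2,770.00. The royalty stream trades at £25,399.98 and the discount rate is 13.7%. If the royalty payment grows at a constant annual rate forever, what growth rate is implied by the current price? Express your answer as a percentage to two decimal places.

P = D₁/(r−g) ⇒ g = r − D₁/P = 0.137 − £2,770.00/£25,399.98 = 0.027945

2.79%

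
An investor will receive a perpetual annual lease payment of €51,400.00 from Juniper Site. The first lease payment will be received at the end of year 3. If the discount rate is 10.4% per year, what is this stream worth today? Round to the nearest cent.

€405500.72

Value at end of year 2: C / r = €51,400.00 / 0.104 = €494,230.7692
Discount to today: PV = €494,230.7692 / (1 + 0.104)^2 = €494,230.7692 / 1.218816 = €405,500.72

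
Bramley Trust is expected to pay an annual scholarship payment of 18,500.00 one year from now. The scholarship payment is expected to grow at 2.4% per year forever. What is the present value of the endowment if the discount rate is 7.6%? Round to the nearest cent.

355769.23

Growing perpetuity: P = D₁ / (r − g) = 18,500.0000 / (0.076 − 0.024) = 355,769.23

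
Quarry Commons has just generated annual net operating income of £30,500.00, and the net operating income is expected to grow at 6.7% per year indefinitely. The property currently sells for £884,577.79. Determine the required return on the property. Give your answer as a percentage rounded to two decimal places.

10.38%

D₁ = £30,500.00 × 1.067 = £32,543.5000
P = D₁/(r − g) ⇒ r = D₁/P + g = £32,543.5000/£884,577.79 + 0.067 = 0.036790 + 0.067 = 0.103790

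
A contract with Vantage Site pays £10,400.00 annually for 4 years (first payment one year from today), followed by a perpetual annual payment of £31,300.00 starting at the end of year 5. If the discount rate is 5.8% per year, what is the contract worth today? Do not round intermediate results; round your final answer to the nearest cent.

PV of 4-year annuity: £10,400.00 × [1 − (1+0.058)^−4] / 0.058 = 36202.75256
Perpetuity value at year 4: £31,300.00 / 0.058 = 539655.17241
PV of perpetuity: 539655.17241 / (1+0.058)^4 = 430698.81135
Total PV = 36202.75256 + 430698.81135 = 466901.56391

£466901.56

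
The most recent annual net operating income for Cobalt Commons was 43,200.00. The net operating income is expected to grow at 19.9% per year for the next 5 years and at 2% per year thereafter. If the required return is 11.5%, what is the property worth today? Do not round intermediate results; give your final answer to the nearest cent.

936939.66

D_1 = 51796.80000
D_2 = 62104.36320
D_3 = 74463.13148
D_4 = 89281.29464
D_5 = 107048.27227
Terminal value at year 5: TV = D_5×(1+g_2)/(r−g_2) = 109189.23772/0.095 = 1149360.39705
P_0 = D_1/(1+r)^1 + D_2/(1+r)^2 + D_3/(1+r)^3 + D_4/(1+r)^4 + D_5/(1+r)^5 + TV/(1+r)^5
    = 46454.52915 + 49954.24255 + 53717.61150 + 57764.49882 + 62116.26376 + 666932.51614 = 936939.66193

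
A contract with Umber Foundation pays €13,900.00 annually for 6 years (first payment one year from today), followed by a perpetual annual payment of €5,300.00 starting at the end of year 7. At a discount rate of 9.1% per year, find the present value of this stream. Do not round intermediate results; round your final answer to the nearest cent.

€96705.91

PV of 6-year annuity: €13,900.00 × [1 − (1+0.091)^−6] / 0.091 = 62168.79863
Perpetuity value at year 6: €5,300.00 / 0.091 = 58241.75824
PV of perpetuity: 58241.75824 / (1+0.091)^6 = 34537.10840
Total PV = 62168.79863 + 34537.10840 = 96705.90703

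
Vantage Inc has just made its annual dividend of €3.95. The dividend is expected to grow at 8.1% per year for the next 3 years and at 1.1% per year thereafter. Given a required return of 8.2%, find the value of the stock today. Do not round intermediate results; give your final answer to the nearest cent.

D_1 = 4.26995
D_2 = 4.61582
D_3 = 4.98970
Terminal value at year 3: TV = D_3×(1+g_2)/(r−g_2) = 5.04458/0.071 = 71.05047
P_0 = D_1/(1+r)^1 + D_2/(1+r)^2 + D_3/(1+r)^3 + TV/(1+r)^3
    = 3.94635 + 3.94270 + 3.93906 + 56.08997 = 67.91808

€67.92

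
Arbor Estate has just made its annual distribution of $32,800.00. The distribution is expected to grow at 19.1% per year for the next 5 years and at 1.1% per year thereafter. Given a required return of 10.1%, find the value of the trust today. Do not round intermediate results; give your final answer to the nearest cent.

$754642.83

D_1 = 39064.80000
D_2 = 46526.17680
D_3 = 55412.67657
D_4 = 65996.49779
D_5 = 78601.82887
Terminal value at year 5: TV = D_5×(1+g_2)/(r−g_2) = 79466.44899/0.09 = 882960.54433
P_0 = D_1/(1+r)^1 + D_2/(1+r)^2 + D_3/(1+r)^3 + D_4/(1+r)^4 + D_5/(1+r)^5 + TV/(1+r)^5
    = 35481.19891 + 38381.56939 + 41519.02738 + 44912.95333 + 48584.31191 + 545763.77044 = 754642.83135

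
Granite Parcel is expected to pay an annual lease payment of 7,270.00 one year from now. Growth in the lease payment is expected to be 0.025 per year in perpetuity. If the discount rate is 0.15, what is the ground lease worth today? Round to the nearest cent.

58160.00

Growing perpetuity: P = D₁ / (r − g) = 7,270.0000 / (0.15 − 0.025) = 58,160.00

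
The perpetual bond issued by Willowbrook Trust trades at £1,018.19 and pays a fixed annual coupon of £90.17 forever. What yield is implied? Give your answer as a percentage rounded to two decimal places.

8.86%

P = C/r ⇒ r = C/P = £90.17/£1,018.19 = 0.088559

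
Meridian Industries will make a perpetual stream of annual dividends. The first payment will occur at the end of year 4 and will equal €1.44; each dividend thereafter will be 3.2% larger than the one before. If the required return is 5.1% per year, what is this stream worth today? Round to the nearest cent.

€65.28

Value at end of year 3: C₁ / (r − g) = €1.44 / (0.051 − 0.032) = €75.7895
Discount to today: PV = €75.7895 / (1 + 0.051)^3 = €75.7895 / 1.160936 = €65.28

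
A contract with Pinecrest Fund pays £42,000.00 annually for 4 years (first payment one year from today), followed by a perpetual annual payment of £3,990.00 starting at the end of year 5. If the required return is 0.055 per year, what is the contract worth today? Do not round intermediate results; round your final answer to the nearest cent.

PV of 4-year annuity: £42,000.00 × [1 − (1+0.055)^−4] / 0.055 = 147216.30511
Perpetuity value at year 4: £3,990.00 / 0.055 = 72545.45455
PV of perpetuity: 72545.45455 / (1+0.055)^4 = 58559.90556
Total PV = 147216.30511 + 58559.90556 = 205776.21067

£205776.21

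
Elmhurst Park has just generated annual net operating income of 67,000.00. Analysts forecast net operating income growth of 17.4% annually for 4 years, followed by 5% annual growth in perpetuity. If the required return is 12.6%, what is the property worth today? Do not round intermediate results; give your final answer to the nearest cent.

D_1 = 78658.00000
D_2 = 92344.49200
D_3 = 108412.43361
D_4 = 127276.19706
Terminal value at year 4: TV = D_4×(1+g_2)/(r−g_2) = 133640.00691/0.076 = 1758421.14353
P_0 = D_1/(1+r)^1 + D_2/(1+r)^2 + D_3/(1+r)^3 + D_4/(1+r)^4 + TV/(1+r)^4
    = 69856.12789 + 72834.00900 + 75938.83354 + 79176.01295 + 1093879.12627 = 1391684.10966

1391684.11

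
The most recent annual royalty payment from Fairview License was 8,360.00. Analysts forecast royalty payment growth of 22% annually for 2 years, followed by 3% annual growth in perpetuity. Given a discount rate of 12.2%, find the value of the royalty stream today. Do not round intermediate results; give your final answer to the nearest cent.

D_1 = 10199.20000
D_2 = 12443.02400
Terminal value at year 2: TV = D_2×(1+g_2)/(r−g_2) = 12816.31472/0.092 = 139307.76870
P_0 = D_1/(1+r)^1 + D_2/(1+r)^2 + TV/(1+r)^2
    = 9090.19608 + 9884.17042 + 110659.73409 = 129634.10060

129634.10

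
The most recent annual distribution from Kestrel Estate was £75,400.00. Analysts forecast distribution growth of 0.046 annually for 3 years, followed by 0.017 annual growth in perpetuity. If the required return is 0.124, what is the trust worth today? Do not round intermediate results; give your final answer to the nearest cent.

D_1 = 78868.40000
D_2 = 82496.34640
D_3 = 86291.17833
Terminal value at year 3: TV = D_3×(1+g_2)/(r−g_2) = 87758.12837/0.107 = 820169.42398
P_0 = D_1/(1+r)^1 + D_2/(1+r)^2 + D_3/(1+r)^3 + TV/(1+r)^3
    = 70167.61566 + 65298.33272 + 60766.95376 + 577570.01845 = 773802.92059

£773802.92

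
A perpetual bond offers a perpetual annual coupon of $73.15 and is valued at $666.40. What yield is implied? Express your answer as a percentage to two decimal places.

P = C/r ⇒ r = C/P = $73.15/$666.40 = 0.109769

10.98%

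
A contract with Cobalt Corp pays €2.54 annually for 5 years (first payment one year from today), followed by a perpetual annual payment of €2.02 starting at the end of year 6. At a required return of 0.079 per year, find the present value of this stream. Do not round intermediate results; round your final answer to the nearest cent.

PV of 5-year annuity: €2.54 × [1 − (1+0.079)^−5] / 0.079 = 10.16827
Perpetuity value at year 5: €2.02 / 0.079 = 25.56962
PV of perpetuity: 25.56962 / (1+0.079)^5 = 17.48304
Total PV = 10.16827 + 17.48304 = 27.65131

€27.65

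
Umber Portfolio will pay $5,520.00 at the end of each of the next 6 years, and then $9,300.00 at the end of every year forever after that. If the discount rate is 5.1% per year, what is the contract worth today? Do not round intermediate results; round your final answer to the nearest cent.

$163228.03

PV of 6-year annuity: $5,520.00 × [1 − (1+0.051)^−6] / 0.051 = 27928.44149
Perpetuity value at year 6: $9,300.00 / 0.051 = 182352.94118
PV of perpetuity: 182352.94118 / (1+0.051)^6 = 135299.58867
Total PV = 27928.44149 + 135299.58867 = 163228.03016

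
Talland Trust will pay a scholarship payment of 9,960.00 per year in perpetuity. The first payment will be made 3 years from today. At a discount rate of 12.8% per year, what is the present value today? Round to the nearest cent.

Value at end of year 2: C / r = 9,960.00 / 0.128 = 77,812.5000
Discount to today: PV = 77,812.5000 / (1 + 0.128)^2 = 77,812.5000 / 1.272384 = 61,154.89

61154.89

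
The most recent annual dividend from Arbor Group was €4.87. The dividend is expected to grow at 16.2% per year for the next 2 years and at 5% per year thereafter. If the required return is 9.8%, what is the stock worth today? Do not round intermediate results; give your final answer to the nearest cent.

D_1 = 5.65894
D_2 = 6.57569
Terminal value at year 2: TV = D_2×(1+g_2)/(r−g_2) = 6.90447/0.048 = 143.84318
P_0 = D_1/(1+r)^1 + D_2/(1+r)^2 + TV/(1+r)^2
    = 5.15386 + 5.45427 + 119.31213 = 129.92026

€129.92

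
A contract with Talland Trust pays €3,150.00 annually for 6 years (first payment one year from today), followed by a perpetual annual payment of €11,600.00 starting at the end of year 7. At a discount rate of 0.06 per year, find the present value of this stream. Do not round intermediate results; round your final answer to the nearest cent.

PV of 6-year annuity: €3,150.00 × [1 − (1+0.06)^−6] / 0.06 = 15489.57163
Perpetuity value at year 6: €11,600.00 / 0.06 = 193333.33333
PV of perpetuity: 193333.33333 / (1+0.06)^6 = 136292.37115
Total PV = 15489.57163 + 136292.37115 = 151781.94278

€151781.94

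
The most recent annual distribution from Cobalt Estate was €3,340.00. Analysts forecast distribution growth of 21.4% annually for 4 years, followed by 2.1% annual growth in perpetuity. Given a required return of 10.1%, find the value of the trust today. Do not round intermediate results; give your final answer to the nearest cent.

D_1 = 4054.76000
D_2 = 4922.47864
D_3 = 5975.88907
D_4 = 7254.72933
Terminal value at year 4: TV = D_4×(1+g_2)/(r−g_2) = 7407.07865/0.08 = 92588.48307
P_0 = D_1/(1+r)^1 + D_2/(1+r)^2 + D_3/(1+r)^3 + D_4/(1+r)^4 + TV/(1+r)^4
    = 3682.79746 + 4060.77758 + 4477.55130 + 4937.10016 + 63009.74078 = 80167.96728

€80167.97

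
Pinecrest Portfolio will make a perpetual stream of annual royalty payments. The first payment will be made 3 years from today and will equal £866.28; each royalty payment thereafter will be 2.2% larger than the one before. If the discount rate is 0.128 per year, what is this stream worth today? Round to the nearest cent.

£6422.95

Value at end of year 2: C₁ / (r − g) = £866.28 / (0.128 − 0.022) = £8,172.4528
Discount to today: PV = £8,172.4528 / (1 + 0.128)^2 = £8,172.4528 / 1.272384 = £6,422.95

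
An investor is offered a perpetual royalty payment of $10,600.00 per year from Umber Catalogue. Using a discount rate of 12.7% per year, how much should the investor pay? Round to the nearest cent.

$83464.57

Level perpetuity: PV = C / r = $10,600.00 / 0.127 = $83,464.57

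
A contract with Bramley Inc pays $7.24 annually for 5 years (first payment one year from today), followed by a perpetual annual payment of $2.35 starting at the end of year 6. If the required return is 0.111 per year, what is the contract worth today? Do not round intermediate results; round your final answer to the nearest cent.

PV of 5-year annuity: $7.24 × [1 − (1+0.111)^−5] / 0.111 = 26.69112
Perpetuity value at year 5: $2.35 / 0.111 = 21.17117
PV of perpetuity: 21.17117 / (1+0.111)^5 = 12.50762
Total PV = 26.69112 + 12.50762 = 39.19874

$39.20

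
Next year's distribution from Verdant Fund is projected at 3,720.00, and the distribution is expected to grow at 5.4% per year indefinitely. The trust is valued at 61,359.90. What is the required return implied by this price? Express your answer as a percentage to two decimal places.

P = D₁/(r − g) ⇒ r = D₁/P + g = 3,720.0000/61,359.90 + 0.054 = 0.060626 + 0.054 = 0.114626

11.46%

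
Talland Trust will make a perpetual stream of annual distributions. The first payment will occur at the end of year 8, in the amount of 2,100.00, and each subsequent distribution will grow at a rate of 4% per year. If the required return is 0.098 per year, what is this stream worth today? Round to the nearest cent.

18818.06

Value at end of year 7: C₁ / (r − g) = 2,100.00 / (0.098 − 0.04) = 36,206.8966
Discount to today: PV = 36,206.8966 / (1 + 0.098)^7 = 36,206.8966 / 1.924050 = 18,818.06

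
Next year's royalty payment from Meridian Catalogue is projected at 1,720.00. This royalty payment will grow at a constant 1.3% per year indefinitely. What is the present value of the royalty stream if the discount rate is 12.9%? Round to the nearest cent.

14827.59

Growing perpetuity: P = D₁ / (r − g) = 1,720.0000 / (0.129 − 0.013) = 14,827.59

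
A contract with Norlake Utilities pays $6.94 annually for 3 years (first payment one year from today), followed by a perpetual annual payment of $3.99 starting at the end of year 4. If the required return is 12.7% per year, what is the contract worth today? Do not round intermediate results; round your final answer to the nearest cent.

$38.42

PV of 3-year annuity: $6.94 × [1 − (1+0.127)^−3] / 0.127 = 16.47023
Perpetuity value at year 3: $3.99 / 0.127 = 31.41732
PV of perpetuity: 31.41732 / (1+0.127)^3 = 21.94813
Total PV = 16.47023 + 21.94813 = 38.41836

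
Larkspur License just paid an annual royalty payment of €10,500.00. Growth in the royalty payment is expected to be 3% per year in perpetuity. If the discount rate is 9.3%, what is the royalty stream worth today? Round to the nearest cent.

D₁ = D₀ × (1 + g) = €10,500.00 × 1.03 = €10,815.0000
Growing perpetuity: P = D₁ / (r − g) = €10,815.0000 / (0.093 − 0.03) = €171,666.67

€171666.67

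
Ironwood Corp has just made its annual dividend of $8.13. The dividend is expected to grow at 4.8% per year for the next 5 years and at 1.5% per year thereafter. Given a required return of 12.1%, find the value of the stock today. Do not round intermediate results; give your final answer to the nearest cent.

D_1 = 8.52024
D_2 = 8.92921
D_3 = 9.35781
D_4 = 9.80699
D_5 = 10.27772
Terminal value at year 5: TV = D_5×(1+g_2)/(r−g_2) = 10.43189/0.106 = 98.41406
P_0 = D_1/(1+r)^1 + D_2/(1+r)^2 + D_3/(1+r)^3 + D_4/(1+r)^4 + D_5/(1+r)^5 + TV/(1+r)^5
    = 7.60057 + 7.10562 + 6.64290 + 6.21031 + 5.80589 + 55.59415 = 88.95943

$88.96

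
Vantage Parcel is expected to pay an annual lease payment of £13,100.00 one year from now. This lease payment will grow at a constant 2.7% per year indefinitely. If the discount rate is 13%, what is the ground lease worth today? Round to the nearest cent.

£127184.47

Growing perpetuity: P = D₁ / (r − g) = £13,100.0000 / (0.13 − 0.027) = £127,184.47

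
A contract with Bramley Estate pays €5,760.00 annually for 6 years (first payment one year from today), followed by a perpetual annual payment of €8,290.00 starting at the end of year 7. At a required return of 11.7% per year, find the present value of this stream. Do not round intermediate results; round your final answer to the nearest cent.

PV of 6-year annuity: €5,760.00 × [1 − (1+0.117)^−6] / 0.117 = 23884.29344
Perpetuity value at year 6: €8,290.00 / 0.117 = 70854.70085
PV of perpetuity: 70854.70085 / (1+0.117)^6 = 36479.56325
Total PV = 23884.29344 + 36479.56325 = 60363.85669

€60363.86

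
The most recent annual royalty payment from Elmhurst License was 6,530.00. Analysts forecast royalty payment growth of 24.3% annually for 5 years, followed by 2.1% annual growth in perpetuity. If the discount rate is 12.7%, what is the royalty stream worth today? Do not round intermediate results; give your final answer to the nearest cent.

D_1 = 8116.79000
D_2 = 10089.16997
D_3 = 12540.83827
D_4 = 15588.26197
D_5 = 19376.20963
Terminal value at year 5: TV = D_5×(1+g_2)/(r−g_2) = 19783.11003/0.106 = 186633.11353
P_0 = D_1/(1+r)^1 + D_2/(1+r)^2 + D_3/(1+r)^3 + D_4/(1+r)^4 + D_5/(1+r)^5 + TV/(1+r)^5
    = 7202.12067 + 7943.42147 + 8761.02297 + 9662.77866 + 10657.35038 + 102652.40319 = 146879.09735

146879.10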